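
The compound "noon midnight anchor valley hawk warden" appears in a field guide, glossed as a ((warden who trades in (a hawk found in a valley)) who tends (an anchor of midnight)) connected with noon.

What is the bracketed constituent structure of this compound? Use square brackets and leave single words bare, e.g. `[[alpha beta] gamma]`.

The outermost head in the paraphrase is "warden" (specifically "midnight anchor valley hawk warden"), modified by "noon".
"midnight anchor valley hawk warden" → head "warden" (specifically "valley hawk warden"), modifier "midnight anchor".
"midnight anchor" → head "anchor", modifier "midnight".
"valley hawk warden" → head "warden", modifier "valley hawk".
"valley hawk" → head "hawk", modifier "valley".
Assembled: [noon [[midnight anchor] [[valley hawk] warden]]].

[noon [[midnight anchor] [[valley hawk] warden]]]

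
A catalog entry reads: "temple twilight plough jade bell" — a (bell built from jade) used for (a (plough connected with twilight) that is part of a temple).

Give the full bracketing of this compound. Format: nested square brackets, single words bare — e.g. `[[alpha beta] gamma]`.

[[temple [twilight plough]] [jade bell]]

Whole compound: head "bell" (specifically "jade bell"), modifier "temple twilight plough".
Within "temple twilight plough", the head is "plough" (specifically "twilight plough") and the modifier is "temple".
Within "twilight plough", the head is "plough" and the modifier is "twilight".
Within "jade bell", the head is "bell" and the modifier is "jade".
Assembled: [[temple [twilight plough]] [jade bell]].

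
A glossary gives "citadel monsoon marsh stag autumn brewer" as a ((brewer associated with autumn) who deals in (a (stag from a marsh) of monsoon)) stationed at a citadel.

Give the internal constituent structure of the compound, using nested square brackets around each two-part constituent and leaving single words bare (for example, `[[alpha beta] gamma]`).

At the top level: head "brewer" (specifically "monsoon marsh stag autumn brewer"); modifier "citadel".
Inside "monsoon marsh stag autumn brewer": head "brewer" (specifically "autumn brewer"), modifier "monsoon marsh stag".
Inside "monsoon marsh stag": head "stag" (specifically "marsh stag"), modifier "monsoon".
Inside "marsh stag": head "stag", modifier "marsh".
Inside "autumn brewer": head "brewer", modifier "autumn".
So the structure is [citadel [[monsoon [marsh stag]] [autumn brewer]]].

[citadel [[monsoon [marsh stag]] [autumn brewer]]]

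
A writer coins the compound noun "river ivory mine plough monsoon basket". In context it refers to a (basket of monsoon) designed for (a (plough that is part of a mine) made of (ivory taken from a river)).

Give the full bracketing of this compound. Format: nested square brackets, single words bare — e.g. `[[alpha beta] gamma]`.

The outermost head in the paraphrase is "basket" (specifically "monsoon basket"), modified by "river ivory mine plough".
Within "river ivory mine plough", the head is "plough" (specifically "mine plough") and the modifier is "river ivory".
Within "river ivory", the head is "ivory" and the modifier is "river".
Within "mine plough", the head is "plough" and the modifier is "mine".
Within "monsoon basket", the head is "basket" and the modifier is "monsoon".
Putting it together: [[[river ivory] [mine plough]] [monsoon basket]].

[[[river ivory] [mine plough]] [monsoon basket]]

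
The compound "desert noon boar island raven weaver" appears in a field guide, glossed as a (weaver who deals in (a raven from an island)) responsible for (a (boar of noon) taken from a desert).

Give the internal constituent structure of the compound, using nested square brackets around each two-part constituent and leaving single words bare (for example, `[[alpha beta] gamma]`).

[[desert [noon boar]] [[island raven] weaver]]

The outermost head in the paraphrase is "weaver" (specifically "island raven weaver"), modified by "desert noon boar".
"desert noon boar" → head "boar" (specifically "noon boar"), modifier "desert".
"noon boar" → head "boar", modifier "noon".
"island raven weaver" → head "weaver", modifier "island raven".
"island raven" → head "raven", modifier "island".
Putting it together: [[desert [noon boar]] [[island raven] weaver]].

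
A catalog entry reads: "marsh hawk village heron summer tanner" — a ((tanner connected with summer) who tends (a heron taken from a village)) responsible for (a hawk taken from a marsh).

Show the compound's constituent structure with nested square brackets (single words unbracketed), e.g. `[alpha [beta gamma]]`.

Overall it is a kind of tanner (specifically "village heron summer tanner"); the modifier is "marsh hawk".
Within "marsh hawk", the head is "hawk" and the modifier is "marsh".
Within "village heron summer tanner", the head is "tanner" (specifically "summer tanner") and the modifier is "village heron".
Within "village heron", the head is "heron" and the modifier is "village".
Within "summer tanner", the head is "tanner" and the modifier is "summer".
Putting it together: [[marsh hawk] [[village heron] [summer tanner]]].

[[marsh hawk] [[village heron] [summer tanner]]]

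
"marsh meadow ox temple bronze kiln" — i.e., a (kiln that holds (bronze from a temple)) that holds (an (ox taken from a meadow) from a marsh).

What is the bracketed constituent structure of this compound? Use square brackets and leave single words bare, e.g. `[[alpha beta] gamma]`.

[[marsh [meadow ox]] [[temple bronze] kiln]]

The outermost head in the paraphrase is "kiln" (specifically "temple bronze kiln"), modified by "marsh meadow ox".
"marsh meadow ox" → head "ox" (specifically "meadow ox"), modifier "marsh".
"meadow ox" → head "ox", modifier "meadow".
"temple bronze kiln" → head "kiln", modifier "temple bronze".
"temple bronze" → head "bronze", modifier "temple".
Putting it together: [[marsh [meadow ox]] [[temple bronze] kiln]].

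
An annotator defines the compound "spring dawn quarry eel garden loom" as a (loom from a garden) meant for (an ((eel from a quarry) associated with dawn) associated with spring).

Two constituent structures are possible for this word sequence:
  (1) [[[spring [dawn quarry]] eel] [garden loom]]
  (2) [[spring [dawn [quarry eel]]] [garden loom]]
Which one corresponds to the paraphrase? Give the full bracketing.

[[spring [dawn [quarry eel]]] [garden loom]]

The paraphrase's head is the "loom" part ("garden loom"); its modifier is "spring dawn quarry eel".
That top-level split, carried through the inner groups, gives [[spring [dawn [quarry eel]]] [garden loom]].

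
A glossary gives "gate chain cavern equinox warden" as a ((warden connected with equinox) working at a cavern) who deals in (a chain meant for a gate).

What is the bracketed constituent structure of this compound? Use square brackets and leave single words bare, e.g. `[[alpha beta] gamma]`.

Whole compound: head "warden" (specifically "cavern equinox warden"), modifier "gate chain".
Within "gate chain", the head is "chain" and the modifier is "gate".
Within "cavern equinox warden", the head is "warden" (specifically "equinox warden") and the modifier is "cavern".
Within "equinox warden", the head is "warden" and the modifier is "equinox".
Assembled: [[gate chain] [cavern [equinox warden]]].

[[gate chain] [cavern [equinox warden]]]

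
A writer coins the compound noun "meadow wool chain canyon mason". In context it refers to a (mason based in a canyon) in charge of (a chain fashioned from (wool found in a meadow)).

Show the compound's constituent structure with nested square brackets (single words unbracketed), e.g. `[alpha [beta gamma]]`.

[[[meadow wool] chain] [canyon mason]]

At the top level: head "mason" (specifically "canyon mason"); modifier "meadow wool chain".
Within "meadow wool chain", the head is "chain" and the modifier is "meadow wool".
Within "meadow wool", the head is "wool" and the modifier is "meadow".
Within "canyon mason", the head is "mason" and the modifier is "canyon".
So the structure is [[[meadow wool] chain] [canyon mason]].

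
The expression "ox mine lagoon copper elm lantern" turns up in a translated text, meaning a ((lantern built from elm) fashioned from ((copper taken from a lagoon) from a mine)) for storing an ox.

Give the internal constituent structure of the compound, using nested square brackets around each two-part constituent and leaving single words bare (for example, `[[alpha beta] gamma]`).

At the top level: head "lantern" (specifically "mine lagoon copper elm lantern"); modifier "ox".
Inside "mine lagoon copper elm lantern": head "lantern" (specifically "elm lantern"), modifier "mine lagoon copper".
Inside "mine lagoon copper": head "copper" (specifically "lagoon copper"), modifier "mine".
Inside "lagoon copper": head "copper", modifier "lagoon".
Inside "elm lantern": head "lantern", modifier "elm".
Putting it together: [ox [[mine [lagoon copper]] [elm lantern]]].

[ox [[mine [lagoon copper]] [elm lantern]]]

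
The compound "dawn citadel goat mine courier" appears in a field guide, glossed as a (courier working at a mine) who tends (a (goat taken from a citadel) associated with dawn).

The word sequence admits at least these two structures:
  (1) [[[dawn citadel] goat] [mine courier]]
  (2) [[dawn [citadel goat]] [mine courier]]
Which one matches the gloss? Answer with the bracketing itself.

The paraphrase's head is the "courier" part ("mine courier"); its modifier is "dawn citadel goat".
That top-level split, carried through the inner groups, gives [[dawn [citadel goat]] [mine courier]].

[[dawn [citadel goat]] [mine courier]]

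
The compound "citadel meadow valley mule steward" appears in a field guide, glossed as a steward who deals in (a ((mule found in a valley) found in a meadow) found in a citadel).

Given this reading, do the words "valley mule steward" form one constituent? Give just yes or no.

no

The top-level split is [citadel meadow valley mule] [steward]; the full structure is [[citadel [meadow [valley mule]]] steward].
"valley mule steward" straddles a constituent boundary, so it is not a single unit.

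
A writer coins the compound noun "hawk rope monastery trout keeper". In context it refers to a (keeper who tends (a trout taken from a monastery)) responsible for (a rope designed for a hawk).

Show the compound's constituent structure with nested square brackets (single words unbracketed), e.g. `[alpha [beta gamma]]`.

[[hawk rope] [[monastery trout] keeper]]

Whole compound: head "keeper" (specifically "monastery trout keeper"), modifier "hawk rope".
Inside "hawk rope": head "rope", modifier "hawk".
Inside "monastery trout keeper": head "keeper", modifier "monastery trout".
Inside "monastery trout": head "trout", modifier "monastery".
Putting it together: [[hawk rope] [[monastery trout] keeper]].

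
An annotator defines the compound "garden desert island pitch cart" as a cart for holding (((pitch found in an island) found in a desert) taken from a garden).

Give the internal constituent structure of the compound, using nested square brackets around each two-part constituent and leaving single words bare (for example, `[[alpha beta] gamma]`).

[[garden [desert [island pitch]]] cart]

Whole compound: head "cart", modifier "garden desert island pitch".
Within "garden desert island pitch", the head is "pitch" (specifically "desert island pitch") and the modifier is "garden".
Within "desert island pitch", the head is "pitch" (specifically "island pitch") and the modifier is "desert".
Within "island pitch", the head is "pitch" and the modifier is "island".
So the structure is [[garden [desert [island pitch]]] cart].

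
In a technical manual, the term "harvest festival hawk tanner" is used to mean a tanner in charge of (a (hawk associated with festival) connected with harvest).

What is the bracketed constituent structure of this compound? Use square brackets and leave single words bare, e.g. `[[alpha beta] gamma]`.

[[harvest [festival hawk]] tanner]

Overall it is a kind of tanner; the modifier is "harvest festival hawk".
Within "harvest festival hawk", the head is "hawk" (specifically "festival hawk") and the modifier is "harvest".
Within "festival hawk", the head is "hawk" and the modifier is "festival".
Putting it together: [[harvest [festival hawk]] tanner].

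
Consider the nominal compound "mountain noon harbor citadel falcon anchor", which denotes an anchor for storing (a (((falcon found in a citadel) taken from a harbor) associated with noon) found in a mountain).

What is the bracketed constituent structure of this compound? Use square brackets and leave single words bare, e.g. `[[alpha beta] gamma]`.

Overall it is a kind of anchor; the modifier is "mountain noon harbor citadel falcon".
Within "mountain noon harbor citadel falcon", the head is "falcon" (specifically "noon harbor citadel falcon") and the modifier is "mountain".
Within "noon harbor citadel falcon", the head is "falcon" (specifically "harbor citadel falcon") and the modifier is "noon".
Within "harbor citadel falcon", the head is "falcon" (specifically "citadel falcon") and the modifier is "harbor".
Within "citadel falcon", the head is "falcon" and the modifier is "citadel".
Assembled: [[mountain [noon [harbor [citadel falcon]]]] anchor].

[[mountain [noon [harbor [citadel falcon]]]] anchor]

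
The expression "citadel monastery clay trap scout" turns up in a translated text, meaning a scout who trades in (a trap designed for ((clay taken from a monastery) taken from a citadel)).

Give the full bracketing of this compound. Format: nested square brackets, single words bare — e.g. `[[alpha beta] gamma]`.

At the top level: head "scout"; modifier "citadel monastery clay trap".
"citadel monastery clay trap" → head "trap", modifier "citadel monastery clay".
"citadel monastery clay" → head "clay" (specifically "monastery clay"), modifier "citadel".
"monastery clay" → head "clay", modifier "monastery".
So the structure is [[[citadel [monastery clay]] trap] scout].

[[[citadel [monastery clay]] trap] scout]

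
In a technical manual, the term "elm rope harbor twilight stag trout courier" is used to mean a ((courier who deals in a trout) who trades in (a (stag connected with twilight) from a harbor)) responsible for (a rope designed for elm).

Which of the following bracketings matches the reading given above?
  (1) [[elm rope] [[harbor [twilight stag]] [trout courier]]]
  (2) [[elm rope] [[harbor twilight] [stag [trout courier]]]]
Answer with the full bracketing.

[[elm rope] [[harbor [twilight stag]] [trout courier]]]

The paraphrase's head is the "courier" part ("harbor twilight stag trout courier"); its modifier is "elm rope".
That top-level split, carried through the inner groups, gives [[elm rope] [[harbor [twilight stag]] [trout courier]]].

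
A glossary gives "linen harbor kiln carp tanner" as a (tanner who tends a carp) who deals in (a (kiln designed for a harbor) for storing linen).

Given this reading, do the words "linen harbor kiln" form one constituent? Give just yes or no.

yes

The paraphrase groups the words so that "linen harbor kiln" is one unit: it corresponds to a single parenthesized sub-phrase.
The full structure is [[linen [harbor kiln]] [carp tanner]], in which [linen harbor kiln] is a constituent.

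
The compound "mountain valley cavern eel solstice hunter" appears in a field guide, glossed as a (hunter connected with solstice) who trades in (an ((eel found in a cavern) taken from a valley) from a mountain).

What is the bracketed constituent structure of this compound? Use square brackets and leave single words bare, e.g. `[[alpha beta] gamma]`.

[[mountain [valley [cavern eel]]] [solstice hunter]]

The outermost head in the paraphrase is "hunter" (specifically "solstice hunter"), modified by "mountain valley cavern eel".
Within "mountain valley cavern eel", the head is "eel" (specifically "valley cavern eel") and the modifier is "mountain".
Within "valley cavern eel", the head is "eel" (specifically "cavern eel") and the modifier is "valley".
Within "cavern eel", the head is "eel" and the modifier is "cavern".
Within "solstice hunter", the head is "hunter" and the modifier is "solstice".
So the structure is [[mountain [valley [cavern eel]]] [solstice hunter]].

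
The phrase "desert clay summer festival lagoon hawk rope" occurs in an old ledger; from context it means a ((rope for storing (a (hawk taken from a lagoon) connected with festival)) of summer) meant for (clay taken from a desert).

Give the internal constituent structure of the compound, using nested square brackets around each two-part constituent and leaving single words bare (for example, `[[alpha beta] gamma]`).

[[desert clay] [summer [[festival [lagoon hawk]] rope]]]

Whole compound: head "rope" (specifically "summer festival lagoon hawk rope"), modifier "desert clay".
"desert clay" → head "clay", modifier "desert".
"summer festival lagoon hawk rope" → head "rope" (specifically "festival lagoon hawk rope"), modifier "summer".
"festival lagoon hawk rope" → head "rope", modifier "festival lagoon hawk".
"festival lagoon hawk" → head "hawk" (specifically "lagoon hawk"), modifier "festival".
"lagoon hawk" → head "hawk", modifier "lagoon".
Assembled: [[desert clay] [summer [[festival [lagoon hawk]] rope]]].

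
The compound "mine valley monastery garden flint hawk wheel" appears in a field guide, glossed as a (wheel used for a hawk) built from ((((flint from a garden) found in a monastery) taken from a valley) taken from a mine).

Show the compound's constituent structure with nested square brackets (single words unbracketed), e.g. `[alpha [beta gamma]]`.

[[mine [valley [monastery [garden flint]]]] [hawk wheel]]

Whole compound: head "wheel" (specifically "hawk wheel"), modifier "mine valley monastery garden flint".
Inside "mine valley monastery garden flint": head "flint" (specifically "valley monastery garden flint"), modifier "mine".
Inside "valley monastery garden flint": head "flint" (specifically "monastery garden flint"), modifier "valley".
Inside "monastery garden flint": head "flint" (specifically "garden flint"), modifier "monastery".
Inside "garden flint": head "flint", modifier "garden".
Inside "hawk wheel": head "wheel", modifier "hawk".
Assembled: [[mine [valley [monastery [garden flint]]]] [hawk wheel]].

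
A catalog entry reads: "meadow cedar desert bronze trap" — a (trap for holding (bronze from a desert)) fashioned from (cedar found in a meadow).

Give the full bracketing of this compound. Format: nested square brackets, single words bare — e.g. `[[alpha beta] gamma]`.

The outermost head in the paraphrase is "trap" (specifically "desert bronze trap"), modified by "meadow cedar".
Within "meadow cedar", the head is "cedar" and the modifier is "meadow".
Within "desert bronze trap", the head is "trap" and the modifier is "desert bronze".
Within "desert bronze", the head is "bronze" and the modifier is "desert".
Assembled: [[meadow cedar] [[desert bronze] trap]].

[[meadow cedar] [[desert bronze] trap]]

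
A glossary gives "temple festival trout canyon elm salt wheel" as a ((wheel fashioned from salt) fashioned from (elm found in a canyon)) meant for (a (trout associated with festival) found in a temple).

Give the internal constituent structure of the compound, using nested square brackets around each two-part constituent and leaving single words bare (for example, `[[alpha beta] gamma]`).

Whole compound: head "wheel" (specifically "canyon elm salt wheel"), modifier "temple festival trout".
Within "temple festival trout", the head is "trout" (specifically "festival trout") and the modifier is "temple".
Within "festival trout", the head is "trout" and the modifier is "festival".
Within "canyon elm salt wheel", the head is "wheel" (specifically "salt wheel") and the modifier is "canyon elm".
Within "canyon elm", the head is "elm" and the modifier is "canyon".
Within "salt wheel", the head is "wheel" and the modifier is "salt".
Assembled: [[temple [festival trout]] [[canyon elm] [salt wheel]]].

[[temple [festival trout]] [[canyon elm] [salt wheel]]]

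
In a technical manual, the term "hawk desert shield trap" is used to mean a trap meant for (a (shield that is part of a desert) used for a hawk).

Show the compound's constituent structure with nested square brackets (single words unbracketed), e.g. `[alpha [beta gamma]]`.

The outermost head in the paraphrase is "trap", modified by "hawk desert shield".
"hawk desert shield" → head "shield" (specifically "desert shield"), modifier "hawk".
"desert shield" → head "shield", modifier "desert".
So the structure is [[hawk [desert shield]] trap].

[[hawk [desert shield]] trap]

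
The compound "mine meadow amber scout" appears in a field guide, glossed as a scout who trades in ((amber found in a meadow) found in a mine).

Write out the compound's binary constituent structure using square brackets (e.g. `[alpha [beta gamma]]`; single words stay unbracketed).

[[mine [meadow amber]] scout]

Whole compound: head "scout", modifier "mine meadow amber".
"mine meadow amber" → head "amber" (specifically "meadow amber"), modifier "mine".
"meadow amber" → head "amber", modifier "meadow".
Putting it together: [[mine [meadow amber]] scout].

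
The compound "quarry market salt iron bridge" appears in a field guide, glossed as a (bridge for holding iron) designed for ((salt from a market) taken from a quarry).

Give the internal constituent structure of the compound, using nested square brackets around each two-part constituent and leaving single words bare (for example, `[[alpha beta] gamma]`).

[[quarry [market salt]] [iron bridge]]

Whole compound: head "bridge" (specifically "iron bridge"), modifier "quarry market salt".
Within "quarry market salt", the head is "salt" (specifically "market salt") and the modifier is "quarry".
Within "market salt", the head is "salt" and the modifier is "market".
Within "iron bridge", the head is "bridge" and the modifier is "iron".
So the structure is [[quarry [market salt]] [iron bridge]].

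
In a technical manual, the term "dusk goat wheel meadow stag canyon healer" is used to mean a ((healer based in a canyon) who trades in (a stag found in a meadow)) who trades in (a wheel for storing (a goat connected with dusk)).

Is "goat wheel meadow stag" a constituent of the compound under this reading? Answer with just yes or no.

no

The top-level split is [dusk goat wheel] [meadow stag canyon healer]; the full structure is [[[dusk goat] wheel] [[meadow stag] [canyon healer]]].
"goat wheel meadow stag" straddles a constituent boundary, so it is not a single unit.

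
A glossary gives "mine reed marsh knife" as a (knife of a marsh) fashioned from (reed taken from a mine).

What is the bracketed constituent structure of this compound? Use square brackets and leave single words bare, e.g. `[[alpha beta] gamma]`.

Overall it is a kind of knife (specifically "marsh knife"); the modifier is "mine reed".
Within "mine reed", the head is "reed" and the modifier is "mine".
Within "marsh knife", the head is "knife" and the modifier is "marsh".
Putting it together: [[mine reed] [marsh knife]].

[[mine reed] [marsh knife]]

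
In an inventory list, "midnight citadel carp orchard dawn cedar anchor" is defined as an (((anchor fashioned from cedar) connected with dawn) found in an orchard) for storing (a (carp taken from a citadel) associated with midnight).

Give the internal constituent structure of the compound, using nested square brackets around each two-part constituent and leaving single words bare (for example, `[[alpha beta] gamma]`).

[[midnight [citadel carp]] [orchard [dawn [cedar anchor]]]]

Whole compound: head "anchor" (specifically "orchard dawn cedar anchor"), modifier "midnight citadel carp".
Inside "midnight citadel carp": head "carp" (specifically "citadel carp"), modifier "midnight".
Inside "citadel carp": head "carp", modifier "citadel".
Inside "orchard dawn cedar anchor": head "anchor" (specifically "dawn cedar anchor"), modifier "orchard".
Inside "dawn cedar anchor": head "anchor" (specifically "cedar anchor"), modifier "dawn".
Inside "cedar anchor": head "anchor", modifier "cedar".
Putting it together: [[midnight [citadel carp]] [orchard [dawn [cedar anchor]]]].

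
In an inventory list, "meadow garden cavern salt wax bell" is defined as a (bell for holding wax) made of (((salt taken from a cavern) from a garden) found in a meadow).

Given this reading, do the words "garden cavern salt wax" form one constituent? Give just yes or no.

The top-level split is [meadow garden cavern salt] [wax bell]; the full structure is [[meadow [garden [cavern salt]]] [wax bell]].
"garden cavern salt wax" straddles a constituent boundary, so it is not a single unit.

no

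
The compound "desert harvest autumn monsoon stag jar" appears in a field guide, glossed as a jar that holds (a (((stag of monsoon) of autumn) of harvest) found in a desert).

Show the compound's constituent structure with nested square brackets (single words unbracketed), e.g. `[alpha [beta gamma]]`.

[[desert [harvest [autumn [monsoon stag]]]] jar]

The outermost head in the paraphrase is "jar", modified by "desert harvest autumn monsoon stag".
Inside "desert harvest autumn monsoon stag": head "stag" (specifically "harvest autumn monsoon stag"), modifier "desert".
Inside "harvest autumn monsoon stag": head "stag" (specifically "autumn monsoon stag"), modifier "harvest".
Inside "autumn monsoon stag": head "stag" (specifically "monsoon stag"), modifier "autumn".
Inside "monsoon stag": head "stag", modifier "monsoon".
Assembled: [[desert [harvest [autumn [monsoon stag]]]] jar].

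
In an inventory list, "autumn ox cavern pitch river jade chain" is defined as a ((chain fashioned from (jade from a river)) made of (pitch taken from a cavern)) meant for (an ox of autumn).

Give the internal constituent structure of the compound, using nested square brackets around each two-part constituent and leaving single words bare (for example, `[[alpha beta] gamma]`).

Whole compound: head "chain" (specifically "cavern pitch river jade chain"), modifier "autumn ox".
Inside "autumn ox": head "ox", modifier "autumn".
Inside "cavern pitch river jade chain": head "chain" (specifically "river jade chain"), modifier "cavern pitch".
Inside "cavern pitch": head "pitch", modifier "cavern".
Inside "river jade chain": head "chain", modifier "river jade".
Inside "river jade": head "jade", modifier "river".
Assembled: [[autumn ox] [[cavern pitch] [[river jade] chain]]].

[[autumn ox] [[cavern pitch] [[river jade] chain]]]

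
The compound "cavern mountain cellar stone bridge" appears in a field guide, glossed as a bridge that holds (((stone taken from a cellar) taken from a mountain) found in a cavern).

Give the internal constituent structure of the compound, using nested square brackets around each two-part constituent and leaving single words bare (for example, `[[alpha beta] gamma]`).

[[cavern [mountain [cellar stone]]] bridge]

The outermost head in the paraphrase is "bridge", modified by "cavern mountain cellar stone".
"cavern mountain cellar stone" → head "stone" (specifically "mountain cellar stone"), modifier "cavern".
"mountain cellar stone" → head "stone" (specifically "cellar stone"), modifier "mountain".
"cellar stone" → head "stone", modifier "cellar".
So the structure is [[cavern [mountain [cellar stone]]] bridge].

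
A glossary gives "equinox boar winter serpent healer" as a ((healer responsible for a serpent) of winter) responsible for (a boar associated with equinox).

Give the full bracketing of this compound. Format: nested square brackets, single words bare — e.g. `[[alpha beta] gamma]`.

[[equinox boar] [winter [serpent healer]]]

The outermost head in the paraphrase is "healer" (specifically "winter serpent healer"), modified by "equinox boar".
"equinox boar" → head "boar", modifier "equinox".
"winter serpent healer" → head "healer" (specifically "serpent healer"), modifier "winter".
"serpent healer" → head "healer", modifier "serpent".
So the structure is [[equinox boar] [winter [serpent healer]]].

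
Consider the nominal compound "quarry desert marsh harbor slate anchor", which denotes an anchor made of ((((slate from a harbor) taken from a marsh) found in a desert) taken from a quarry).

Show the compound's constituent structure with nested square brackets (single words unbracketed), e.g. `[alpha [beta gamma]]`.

[[quarry [desert [marsh [harbor slate]]]] anchor]

The outermost head in the paraphrase is "anchor", modified by "quarry desert marsh harbor slate".
Inside "quarry desert marsh harbor slate": head "slate" (specifically "desert marsh harbor slate"), modifier "quarry".
Inside "desert marsh harbor slate": head "slate" (specifically "marsh harbor slate"), modifier "desert".
Inside "marsh harbor slate": head "slate" (specifically "harbor slate"), modifier "marsh".
Inside "harbor slate": head "slate", modifier "harbor".
Assembled: [[quarry [desert [marsh [harbor slate]]]] anchor].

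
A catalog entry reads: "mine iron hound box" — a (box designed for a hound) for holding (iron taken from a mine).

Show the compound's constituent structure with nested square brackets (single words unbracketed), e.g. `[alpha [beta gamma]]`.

At the top level: head "box" (specifically "hound box"); modifier "mine iron".
Inside "mine iron": head "iron", modifier "mine".
Inside "hound box": head "box", modifier "hound".
So the structure is [[mine iron] [hound box]].

[[mine iron] [hound box]]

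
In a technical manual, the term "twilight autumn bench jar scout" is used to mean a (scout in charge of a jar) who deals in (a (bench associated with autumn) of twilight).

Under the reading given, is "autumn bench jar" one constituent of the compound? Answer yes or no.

no

The top-level split is [twilight autumn bench] [jar scout]; the full structure is [[twilight [autumn bench]] [jar scout]].
"autumn bench jar" straddles a constituent boundary, so it is not a single unit.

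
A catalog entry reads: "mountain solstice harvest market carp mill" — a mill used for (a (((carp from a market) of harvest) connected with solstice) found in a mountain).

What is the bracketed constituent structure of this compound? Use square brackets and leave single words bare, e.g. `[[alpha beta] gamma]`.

The outermost head in the paraphrase is "mill", modified by "mountain solstice harvest market carp".
"mountain solstice harvest market carp" → head "carp" (specifically "solstice harvest market carp"), modifier "mountain".
"solstice harvest market carp" → head "carp" (specifically "harvest market carp"), modifier "solstice".
"harvest market carp" → head "carp" (specifically "market carp"), modifier "harvest".
"market carp" → head "carp", modifier "market".
So the structure is [[mountain [solstice [harvest [market carp]]]] mill].

[[mountain [solstice [harvest [market carp]]]] mill]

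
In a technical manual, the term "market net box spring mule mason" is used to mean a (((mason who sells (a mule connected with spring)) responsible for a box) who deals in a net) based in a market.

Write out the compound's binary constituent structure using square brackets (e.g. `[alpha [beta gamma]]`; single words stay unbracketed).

Overall it is a kind of mason (specifically "net box spring mule mason"); the modifier is "market".
"net box spring mule mason" → head "mason" (specifically "box spring mule mason"), modifier "net".
"box spring mule mason" → head "mason" (specifically "spring mule mason"), modifier "box".
"spring mule mason" → head "mason", modifier "spring mule".
"spring mule" → head "mule", modifier "spring".
Assembled: [market [net [box [[spring mule] mason]]]].

[market [net [box [[spring mule] mason]]]]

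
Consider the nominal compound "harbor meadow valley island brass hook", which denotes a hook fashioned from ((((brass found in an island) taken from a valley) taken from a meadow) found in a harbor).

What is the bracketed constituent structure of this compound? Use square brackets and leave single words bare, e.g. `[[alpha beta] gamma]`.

[[harbor [meadow [valley [island brass]]]] hook]

At the top level: head "hook"; modifier "harbor meadow valley island brass".
Inside "harbor meadow valley island brass": head "brass" (specifically "meadow valley island brass"), modifier "harbor".
Inside "meadow valley island brass": head "brass" (specifically "valley island brass"), modifier "meadow".
Inside "valley island brass": head "brass" (specifically "island brass"), modifier "valley".
Inside "island brass": head "brass", modifier "island".
So the structure is [[harbor [meadow [valley [island brass]]]] hook].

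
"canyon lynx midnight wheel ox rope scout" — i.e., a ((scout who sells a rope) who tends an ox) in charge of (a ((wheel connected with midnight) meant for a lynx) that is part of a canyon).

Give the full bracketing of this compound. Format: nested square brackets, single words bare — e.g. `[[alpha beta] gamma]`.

At the top level: head "scout" (specifically "ox rope scout"); modifier "canyon lynx midnight wheel".
Inside "canyon lynx midnight wheel": head "wheel" (specifically "lynx midnight wheel"), modifier "canyon".
Inside "lynx midnight wheel": head "wheel" (specifically "midnight wheel"), modifier "lynx".
Inside "midnight wheel": head "wheel", modifier "midnight".
Inside "ox rope scout": head "scout" (specifically "rope scout"), modifier "ox".
Inside "rope scout": head "scout", modifier "rope".
Putting it together: [[canyon [lynx [midnight wheel]]] [ox [rope scout]]].

[[canyon [lynx [midnight wheel]]] [ox [rope scout]]]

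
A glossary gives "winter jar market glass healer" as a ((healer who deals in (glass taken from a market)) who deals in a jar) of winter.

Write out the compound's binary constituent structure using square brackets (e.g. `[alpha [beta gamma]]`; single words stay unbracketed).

[winter [jar [[market glass] healer]]]

At the top level: head "healer" (specifically "jar market glass healer"); modifier "winter".
Inside "jar market glass healer": head "healer" (specifically "market glass healer"), modifier "jar".
Inside "market glass healer": head "healer", modifier "market glass".
Inside "market glass": head "glass", modifier "market".
So the structure is [winter [jar [[market glass] healer]]].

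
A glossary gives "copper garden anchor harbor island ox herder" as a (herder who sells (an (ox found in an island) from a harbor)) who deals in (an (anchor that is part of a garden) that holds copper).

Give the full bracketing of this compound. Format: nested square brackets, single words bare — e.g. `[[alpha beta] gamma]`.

At the top level: head "herder" (specifically "harbor island ox herder"); modifier "copper garden anchor".
Inside "copper garden anchor": head "anchor" (specifically "garden anchor"), modifier "copper".
Inside "garden anchor": head "anchor", modifier "garden".
Inside "harbor island ox herder": head "herder", modifier "harbor island ox".
Inside "harbor island ox": head "ox" (specifically "island ox"), modifier "harbor".
Inside "island ox": head "ox", modifier "island".
Putting it together: [[copper [garden anchor]] [[harbor [island ox]] herder]].

[[copper [garden anchor]] [[harbor [island ox]] herder]]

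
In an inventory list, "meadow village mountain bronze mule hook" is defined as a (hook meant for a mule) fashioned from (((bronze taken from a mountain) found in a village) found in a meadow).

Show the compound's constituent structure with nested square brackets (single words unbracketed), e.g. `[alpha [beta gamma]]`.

At the top level: head "hook" (specifically "mule hook"); modifier "meadow village mountain bronze".
"meadow village mountain bronze" → head "bronze" (specifically "village mountain bronze"), modifier "meadow".
"village mountain bronze" → head "bronze" (specifically "mountain bronze"), modifier "village".
"mountain bronze" → head "bronze", modifier "mountain".
"mule hook" → head "hook", modifier "mule".
So the structure is [[meadow [village [mountain bronze]]] [mule hook]].

[[meadow [village [mountain bronze]]] [mule hook]]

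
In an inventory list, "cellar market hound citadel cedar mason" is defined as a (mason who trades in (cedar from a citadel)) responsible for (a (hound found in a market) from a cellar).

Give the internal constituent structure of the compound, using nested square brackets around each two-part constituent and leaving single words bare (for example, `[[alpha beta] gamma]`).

[[cellar [market hound]] [[citadel cedar] mason]]

At the top level: head "mason" (specifically "citadel cedar mason"); modifier "cellar market hound".
Within "cellar market hound", the head is "hound" (specifically "market hound") and the modifier is "cellar".
Within "market hound", the head is "hound" and the modifier is "market".
Within "citadel cedar mason", the head is "mason" and the modifier is "citadel cedar".
Within "citadel cedar", the head is "cedar" and the modifier is "citadel".
Putting it together: [[cellar [market hound]] [[citadel cedar] mason]].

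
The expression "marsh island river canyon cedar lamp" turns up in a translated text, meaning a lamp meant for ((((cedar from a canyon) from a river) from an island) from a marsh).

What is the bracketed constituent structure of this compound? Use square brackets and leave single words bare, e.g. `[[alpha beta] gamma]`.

Overall it is a kind of lamp; the modifier is "marsh island river canyon cedar".
"marsh island river canyon cedar" → head "cedar" (specifically "island river canyon cedar"), modifier "marsh".
"island river canyon cedar" → head "cedar" (specifically "river canyon cedar"), modifier "island".
"river canyon cedar" → head "cedar" (specifically "canyon cedar"), modifier "river".
"canyon cedar" → head "cedar", modifier "canyon".
So the structure is [[marsh [island [river [canyon cedar]]]] lamp].

[[marsh [island [river [canyon cedar]]]] lamp]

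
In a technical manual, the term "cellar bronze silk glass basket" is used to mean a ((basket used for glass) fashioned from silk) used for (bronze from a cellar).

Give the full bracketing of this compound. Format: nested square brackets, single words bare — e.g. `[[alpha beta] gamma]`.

At the top level: head "basket" (specifically "silk glass basket"); modifier "cellar bronze".
Within "cellar bronze", the head is "bronze" and the modifier is "cellar".
Within "silk glass basket", the head is "basket" (specifically "glass basket") and the modifier is "silk".
Within "glass basket", the head is "basket" and the modifier is "glass".
So the structure is [[cellar bronze] [silk [glass basket]]].

[[cellar bronze] [silk [glass basket]]]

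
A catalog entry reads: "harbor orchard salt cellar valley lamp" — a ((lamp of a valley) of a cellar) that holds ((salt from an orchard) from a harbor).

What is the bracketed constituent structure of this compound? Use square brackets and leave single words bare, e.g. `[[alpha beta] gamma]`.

Whole compound: head "lamp" (specifically "cellar valley lamp"), modifier "harbor orchard salt".
Within "harbor orchard salt", the head is "salt" (specifically "orchard salt") and the modifier is "harbor".
Within "orchard salt", the head is "salt" and the modifier is "orchard".
Within "cellar valley lamp", the head is "lamp" (specifically "valley lamp") and the modifier is "cellar".
Within "valley lamp", the head is "lamp" and the modifier is "valley".
So the structure is [[harbor [orchard salt]] [cellar [valley lamp]]].

[[harbor [orchard salt]] [cellar [valley lamp]]]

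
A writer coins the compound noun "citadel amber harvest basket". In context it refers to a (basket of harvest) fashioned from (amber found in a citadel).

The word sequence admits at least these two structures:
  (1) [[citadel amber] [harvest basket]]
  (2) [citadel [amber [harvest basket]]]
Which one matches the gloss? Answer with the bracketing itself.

The paraphrase's head is the "basket" part ("harvest basket"); its modifier is "citadel amber".
That top-level split, carried through the inner groups, gives [[citadel amber] [harvest basket]].

[[citadel amber] [harvest basket]]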